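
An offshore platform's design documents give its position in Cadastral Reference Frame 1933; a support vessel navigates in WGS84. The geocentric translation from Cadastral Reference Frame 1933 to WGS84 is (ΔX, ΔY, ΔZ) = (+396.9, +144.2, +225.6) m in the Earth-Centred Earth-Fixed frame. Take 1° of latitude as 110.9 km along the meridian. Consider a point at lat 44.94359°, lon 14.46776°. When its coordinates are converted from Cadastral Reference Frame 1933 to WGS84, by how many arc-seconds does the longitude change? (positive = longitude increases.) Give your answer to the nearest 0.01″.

Δλ = 1.86″

sin φ = 0.706410, cos φ = 0.707803, sin λ = 0.249835, cos λ = 0.968288.
East component: ΔE = −sin λ·ΔX + cos λ·ΔY = −(0.249835)(396.9) + (0.968288)(144.2) = 40.47 m.
1° of latitude spans 110900 m; at latitude φ, 1° of longitude spans that × cos φ = 78495.3 m, so Δλ = 40.47 / 78495.3 × 3600 = 1.856″.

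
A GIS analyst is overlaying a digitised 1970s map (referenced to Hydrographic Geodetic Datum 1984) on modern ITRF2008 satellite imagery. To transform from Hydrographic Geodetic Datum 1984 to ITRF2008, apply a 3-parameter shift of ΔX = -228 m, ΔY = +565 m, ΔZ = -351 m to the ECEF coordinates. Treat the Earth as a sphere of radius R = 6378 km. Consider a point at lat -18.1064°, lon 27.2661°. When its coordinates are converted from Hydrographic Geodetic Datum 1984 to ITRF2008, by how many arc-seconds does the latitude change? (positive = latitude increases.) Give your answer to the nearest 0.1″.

sin φ = -0.310783, cos φ = 0.950481, sin λ = 0.458124, cos λ = 0.888888.
North component: ΔN = −sin φ cos λ·ΔX − sin φ sin λ·ΔY + cos φ·ΔZ = −(-0.310783)(0.888888)(-228) − (-0.310783)(0.458124)(565) + (0.950481)(-351) = -316.16 m.
1° of latitude spans πR/180 = 111317 m, so Δφ = -316.16 / 111317 × 3600 = -10.225″.

Δφ = -10.2″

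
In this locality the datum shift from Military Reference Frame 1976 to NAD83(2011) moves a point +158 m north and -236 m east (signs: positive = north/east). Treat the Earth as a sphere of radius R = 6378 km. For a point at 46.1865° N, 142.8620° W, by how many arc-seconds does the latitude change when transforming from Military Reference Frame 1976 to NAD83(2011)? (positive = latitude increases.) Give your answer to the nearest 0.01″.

On a sphere of radius R, 1 rad of latitude = R, so Δφ = ΔN / R = 158.0 / 6378000 = 2.4773e-05 rad = 5.110″.

Δφ = 5.11″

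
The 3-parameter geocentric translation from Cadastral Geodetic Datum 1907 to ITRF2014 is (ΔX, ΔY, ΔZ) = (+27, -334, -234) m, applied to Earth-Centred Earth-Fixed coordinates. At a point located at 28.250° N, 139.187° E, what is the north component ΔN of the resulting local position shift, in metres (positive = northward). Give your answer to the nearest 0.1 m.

ΔN = -93.1 m

The local north axis is (−sin φ cos λ, −sin φ sin λ, cos φ), giving ΔN = 9.672 + 103.326 − 206.128 = -93.13 m.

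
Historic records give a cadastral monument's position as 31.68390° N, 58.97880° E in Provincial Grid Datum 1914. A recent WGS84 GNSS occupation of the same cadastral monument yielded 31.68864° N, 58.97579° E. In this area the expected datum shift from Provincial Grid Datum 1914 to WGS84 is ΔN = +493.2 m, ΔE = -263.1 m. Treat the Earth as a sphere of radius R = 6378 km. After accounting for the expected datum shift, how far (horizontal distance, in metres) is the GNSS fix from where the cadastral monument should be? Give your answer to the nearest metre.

41 m

Observed coordinate differences: Δφ = +0.00474°, Δλ = -0.00301°.
Converting to metres (1° lat = 111317 m, cos φ = 0.850959): observed ΔN = 527.6 m, observed ΔE = -285.1 m.
Subtracting the expected shift leaves a residual of 527.6 − (493.2) = 34.4 m north and -285.1 − (-263.1) = -22.0 m east.
Residual distance = √(34.4² + (-22.0)²) = 40.9 m.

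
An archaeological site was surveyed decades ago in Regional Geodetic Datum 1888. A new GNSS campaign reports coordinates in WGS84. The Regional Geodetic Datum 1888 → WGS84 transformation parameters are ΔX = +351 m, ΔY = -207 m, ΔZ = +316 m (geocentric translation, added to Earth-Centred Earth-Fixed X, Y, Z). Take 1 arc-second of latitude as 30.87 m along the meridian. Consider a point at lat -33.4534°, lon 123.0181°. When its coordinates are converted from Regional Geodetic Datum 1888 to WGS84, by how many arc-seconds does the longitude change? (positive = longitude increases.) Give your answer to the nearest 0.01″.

Δλ = -7.05″

sin φ = -0.551259, cos φ = 0.834334, sin λ = 0.838498, cos λ = -0.544904.
East component: ΔE = −sin λ·ΔX + cos λ·ΔY = −(0.838498)(351) + (-0.544904)(-207) = -181.52 m.
1° of latitude spans 3600 × 30.87 = 111132 m; at latitude φ, 1° of longitude spans that × cos φ = 92721.3 m, so Δλ = -181.52 / 92721.3 × 3600 = -7.048″.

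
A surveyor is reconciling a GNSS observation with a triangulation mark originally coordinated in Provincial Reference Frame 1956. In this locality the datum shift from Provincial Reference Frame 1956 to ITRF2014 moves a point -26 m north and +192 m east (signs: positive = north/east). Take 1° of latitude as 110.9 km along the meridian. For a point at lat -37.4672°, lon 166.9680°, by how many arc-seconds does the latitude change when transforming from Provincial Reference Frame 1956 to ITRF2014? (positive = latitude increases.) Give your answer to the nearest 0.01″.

Δφ = -0.84″

1° of latitude = 110.9 km, so Δφ = -26.0 / 110900 = -0.0002344° = -0.844″.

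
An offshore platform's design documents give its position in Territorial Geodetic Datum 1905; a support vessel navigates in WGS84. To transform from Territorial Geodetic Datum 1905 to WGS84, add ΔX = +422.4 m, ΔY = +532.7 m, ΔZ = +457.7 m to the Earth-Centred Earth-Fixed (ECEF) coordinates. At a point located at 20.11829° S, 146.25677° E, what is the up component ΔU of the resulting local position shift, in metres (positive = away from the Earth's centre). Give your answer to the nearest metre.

ΔU = -209 m

At φ = -20.11829°, λ = 146.25677°: sin φ = -0.343959, cos φ = 0.938985, sin λ = 0.555472, cos λ = -0.831535.
ΔU = cos φ cos λ·ΔX + cos φ sin λ·ΔY + sin φ·ΔZ = (0.938985)(-0.831535)(422.4) + (0.938985)(0.555472)(532.7) + (-0.343959)(457.7) = -209.39 m.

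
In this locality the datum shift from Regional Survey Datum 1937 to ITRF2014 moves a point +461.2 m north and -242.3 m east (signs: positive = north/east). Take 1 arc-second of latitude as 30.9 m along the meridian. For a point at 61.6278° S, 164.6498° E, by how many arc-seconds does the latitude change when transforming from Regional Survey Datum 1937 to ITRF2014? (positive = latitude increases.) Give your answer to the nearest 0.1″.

1″ of latitude = 30.90 m, so Δφ = 461.2 / 30.90 = 14.926″.

Δφ = 14.9″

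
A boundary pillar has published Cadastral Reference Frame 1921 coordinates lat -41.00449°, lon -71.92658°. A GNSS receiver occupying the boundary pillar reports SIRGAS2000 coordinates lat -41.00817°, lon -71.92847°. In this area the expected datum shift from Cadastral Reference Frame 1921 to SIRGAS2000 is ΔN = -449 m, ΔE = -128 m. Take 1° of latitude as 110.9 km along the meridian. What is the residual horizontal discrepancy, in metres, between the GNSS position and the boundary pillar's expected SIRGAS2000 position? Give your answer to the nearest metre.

Observed coordinate differences: Δφ = -0.00368°, Δλ = -0.00189°.
Converting to metres (1° lat = 110900 m, cos φ = 0.754658): observed ΔN = -408.1 m, observed ΔE = -158.2 m.
Subtracting the expected shift leaves a residual of -408.1 − (-449) = 40.9 m north and -158.2 − (-128) = -30.2 m east.
Residual distance = √(40.9² + (-30.2)²) = 50.8 m.

51 m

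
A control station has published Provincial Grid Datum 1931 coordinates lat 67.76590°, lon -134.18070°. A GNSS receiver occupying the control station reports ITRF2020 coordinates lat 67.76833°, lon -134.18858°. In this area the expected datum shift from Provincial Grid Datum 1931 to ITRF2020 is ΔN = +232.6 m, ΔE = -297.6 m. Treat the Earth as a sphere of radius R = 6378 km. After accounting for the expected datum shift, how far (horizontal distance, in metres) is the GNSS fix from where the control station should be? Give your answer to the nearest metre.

51 m

Observed coordinate differences: Δφ = +0.00243°, Δλ = -0.00788°.
Converting to metres (1° lat = 111317 m, cos φ = 0.378392): observed ΔN = 270.5 m, observed ΔE = -331.9 m.
Subtracting the expected shift leaves a residual of 270.5 − (232.6) = 37.9 m north and -331.9 − (-297.6) = -34.3 m east.
Residual distance = √(37.9² + (-34.3)²) = 51.1 m.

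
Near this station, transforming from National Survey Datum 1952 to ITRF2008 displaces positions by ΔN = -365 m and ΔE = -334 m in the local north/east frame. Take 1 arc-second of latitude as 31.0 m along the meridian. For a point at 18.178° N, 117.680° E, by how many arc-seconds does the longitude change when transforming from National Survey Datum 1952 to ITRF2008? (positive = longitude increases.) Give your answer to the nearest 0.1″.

At latitude 18.178°, cos φ = 0.950092.
1″ of longitude at this latitude = 31.00 × cos φ = 29.4528 m, so Δλ = -334.0 / 29.4528 = -11.340″.

Δλ = -11.3″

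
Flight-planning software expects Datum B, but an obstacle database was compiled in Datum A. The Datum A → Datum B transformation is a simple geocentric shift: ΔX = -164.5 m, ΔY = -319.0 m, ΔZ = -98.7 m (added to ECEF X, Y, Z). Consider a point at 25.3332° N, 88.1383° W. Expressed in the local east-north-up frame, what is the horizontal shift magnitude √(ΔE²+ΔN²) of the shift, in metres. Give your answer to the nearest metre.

The local east axis at (φ, λ) is (−sin λ, cos λ, 0), so ΔE = −sin(-88.1383°)·(-164.5) + cos(-88.1383°)·(-319.0) = -174.78 m.
The local north axis is (−sin φ cos λ, −sin φ sin λ, cos φ), giving ΔN = 2.287 − 136.422 − 89.208 = -223.34 m.
Horizontal magnitude = √(ΔE² + ΔN²) = √((-174.78)² + (-223.34)²) = 283.60 m.

284 m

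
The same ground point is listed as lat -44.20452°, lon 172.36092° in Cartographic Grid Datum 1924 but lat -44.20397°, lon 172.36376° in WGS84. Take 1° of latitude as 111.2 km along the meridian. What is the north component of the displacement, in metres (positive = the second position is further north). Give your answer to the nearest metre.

Δφ = -44.20397° − -44.20452° = +0.00055°; Δλ = 172.36376° − 172.36092° = +0.00284°.
ΔN = Δφ × 111200 = 61.2 m; ΔE = Δλ × 111200 × cos(-44.20452°) = +0.00284 × 111200 × 0.716856 = 226.4 m.

ΔN = 61 m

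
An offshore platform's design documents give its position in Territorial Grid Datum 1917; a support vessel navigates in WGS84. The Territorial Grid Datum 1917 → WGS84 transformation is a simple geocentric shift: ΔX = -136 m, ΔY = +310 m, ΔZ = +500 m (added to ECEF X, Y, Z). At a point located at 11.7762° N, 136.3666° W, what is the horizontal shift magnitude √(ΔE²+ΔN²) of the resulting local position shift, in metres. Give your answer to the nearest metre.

604 m

The local east axis at (φ, λ) is (−sin λ, cos λ, 0), so ΔE = −sin(-136.3666°)·(-136) + cos(-136.3666°)·310 = -318.21 m.
The local north axis is (−sin φ cos λ, −sin φ sin λ, cos φ), giving ΔN = -20.089 + 43.657 + 489.476 = 513.04 m.
Horizontal magnitude = √(ΔE² + ΔN²) = √((-318.21)² + 513.04²) = 603.72 m.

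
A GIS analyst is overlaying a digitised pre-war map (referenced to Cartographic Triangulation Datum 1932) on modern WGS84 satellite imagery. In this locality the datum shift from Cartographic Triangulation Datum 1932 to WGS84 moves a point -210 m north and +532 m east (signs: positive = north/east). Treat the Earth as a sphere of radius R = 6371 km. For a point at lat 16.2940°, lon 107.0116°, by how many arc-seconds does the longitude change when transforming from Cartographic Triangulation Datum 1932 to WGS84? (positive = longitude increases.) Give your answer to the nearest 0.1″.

At latitude 16.2940°, cos φ = 0.959835.
One radian of longitude at latitude φ spans R cos φ, so Δλ = ΔE / (R cos φ) = 532.0 / (6371000 × 0.959835) = 8.6998e-05 rad = 17.945″.

Δλ = 17.9″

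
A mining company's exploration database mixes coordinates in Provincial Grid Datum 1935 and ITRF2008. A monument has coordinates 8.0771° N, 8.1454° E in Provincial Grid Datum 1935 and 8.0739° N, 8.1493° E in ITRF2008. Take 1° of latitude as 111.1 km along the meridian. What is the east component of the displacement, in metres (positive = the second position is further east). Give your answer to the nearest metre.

Δφ = 8.0739° − 8.0771° = -0.0032°; Δλ = 8.1493° − 8.1454° = +0.0039°.
ΔN = Δφ × 111100 = -355.5 m; ΔE = Δλ × 111100 × cos(8.0771°) = +0.0039 × 111100 × 0.990080 = 429.0 m.

ΔE = 429 m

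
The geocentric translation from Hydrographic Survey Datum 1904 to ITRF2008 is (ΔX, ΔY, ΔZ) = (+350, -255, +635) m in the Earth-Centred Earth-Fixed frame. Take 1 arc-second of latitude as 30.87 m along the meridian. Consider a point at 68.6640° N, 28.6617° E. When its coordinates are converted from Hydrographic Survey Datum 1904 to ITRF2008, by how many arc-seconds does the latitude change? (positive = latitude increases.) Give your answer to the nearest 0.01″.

Δφ = 1.91″

sin φ = 0.931463, cos φ = 0.363837, sin λ = 0.479637, cos λ = 0.877467.
North component: ΔN = −sin φ cos λ·ΔX − sin φ sin λ·ΔY + cos φ·ΔZ = −(0.931463)(0.877467)(350) − (0.931463)(0.479637)(-255) + (0.363837)(635) = 58.90 m.
1° of latitude spans 3600 × 30.87 = 111132 m, so Δφ = 58.90 / 111132 × 3600 = 1.908″.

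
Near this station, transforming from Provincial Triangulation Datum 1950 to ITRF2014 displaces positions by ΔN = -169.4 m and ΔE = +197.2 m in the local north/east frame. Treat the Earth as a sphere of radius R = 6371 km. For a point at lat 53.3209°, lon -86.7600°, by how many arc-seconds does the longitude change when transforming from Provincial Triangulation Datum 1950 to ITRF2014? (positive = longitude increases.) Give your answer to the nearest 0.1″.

At latitude 53.3209°, cos φ = 0.597333.
One radian of longitude at latitude φ spans R cos φ, so Δλ = ΔE / (R cos φ) = 197.2 / (6371000 × 0.597333) = 5.1818e-05 rad = 10.688″.

Δλ = 10.7″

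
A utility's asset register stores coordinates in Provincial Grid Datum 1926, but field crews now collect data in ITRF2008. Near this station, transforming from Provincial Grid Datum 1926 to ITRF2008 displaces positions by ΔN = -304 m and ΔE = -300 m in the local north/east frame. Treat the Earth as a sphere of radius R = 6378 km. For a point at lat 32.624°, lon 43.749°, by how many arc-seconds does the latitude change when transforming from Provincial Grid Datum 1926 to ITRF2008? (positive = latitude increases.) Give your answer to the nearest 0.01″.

On a sphere of radius R, 1 rad of latitude = R, so Δφ = ΔN / R = -304.0 / 6378000 = -4.7664e-05 rad = -9.831″.

Δφ = -9.83″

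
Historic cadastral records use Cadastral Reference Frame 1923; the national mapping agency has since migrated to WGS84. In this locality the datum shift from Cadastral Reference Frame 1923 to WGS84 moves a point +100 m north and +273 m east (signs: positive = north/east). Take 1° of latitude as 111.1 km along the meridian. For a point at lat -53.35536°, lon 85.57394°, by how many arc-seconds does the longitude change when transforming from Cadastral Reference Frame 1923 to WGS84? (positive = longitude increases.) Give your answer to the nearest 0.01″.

At latitude -53.35536°, cos φ = 0.596850.
1° of longitude at this latitude = 111.1 × cos φ = 66.31 km, so Δλ = 273.0 / 66310.1 = 0.0041170° = 14.821″.

Δλ = 14.82″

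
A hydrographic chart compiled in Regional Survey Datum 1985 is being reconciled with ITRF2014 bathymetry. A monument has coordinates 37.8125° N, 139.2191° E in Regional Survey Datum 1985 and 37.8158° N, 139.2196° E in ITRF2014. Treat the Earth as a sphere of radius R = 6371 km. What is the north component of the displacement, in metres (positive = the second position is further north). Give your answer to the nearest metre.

ΔN = 367 m

Δφ = 37.8158° − 37.8125° = +0.0033°; Δλ = 139.2196° − 139.2191° = +0.0005°.
1° along a meridian = πR/180 = 111195 m.
ΔN = Δφ × 111195 = 366.9 m; ΔE = Δλ × 111195 × cos(37.8125°) = +0.0005 × 111195 × 0.790021 = 43.9 m.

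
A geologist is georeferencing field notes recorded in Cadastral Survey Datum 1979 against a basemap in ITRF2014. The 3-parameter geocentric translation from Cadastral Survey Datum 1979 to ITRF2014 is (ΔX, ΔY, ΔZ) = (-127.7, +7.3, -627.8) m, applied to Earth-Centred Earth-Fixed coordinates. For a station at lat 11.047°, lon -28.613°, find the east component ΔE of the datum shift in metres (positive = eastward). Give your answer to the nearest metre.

ΔE = -55 m

At φ = 11.047°, λ = -28.613°: sin φ = 0.191614, cos φ = 0.981470, sin λ = -0.478891, cos λ = 0.877874.
ΔE = −sin λ·ΔX + cos λ·ΔY = −(-0.478891)·(-127.7) + (0.877874)·(7.3) = -54.75 m.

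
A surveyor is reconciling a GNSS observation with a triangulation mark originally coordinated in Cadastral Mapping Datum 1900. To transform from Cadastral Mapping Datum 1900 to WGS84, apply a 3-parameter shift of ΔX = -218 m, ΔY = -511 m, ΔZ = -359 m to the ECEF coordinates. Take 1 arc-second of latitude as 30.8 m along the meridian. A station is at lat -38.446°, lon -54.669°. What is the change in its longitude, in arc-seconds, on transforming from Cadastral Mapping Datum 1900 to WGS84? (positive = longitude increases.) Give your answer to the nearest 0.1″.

sin φ = -0.621777, cos φ = 0.783195, sin λ = -0.815825, cos λ = 0.578299.
East component: ΔE = −sin λ·ΔX + cos λ·ΔY = −(-0.815825)(-218) + (0.578299)(-511) = -473.36 m.
1° of latitude spans 3600 × 30.80 = 110880 m; at latitude φ, 1° of longitude spans that × cos φ = 86840.6 m, so Δλ = -473.36 / 86840.6 × 3600 = -19.623″.

Δλ = -19.6″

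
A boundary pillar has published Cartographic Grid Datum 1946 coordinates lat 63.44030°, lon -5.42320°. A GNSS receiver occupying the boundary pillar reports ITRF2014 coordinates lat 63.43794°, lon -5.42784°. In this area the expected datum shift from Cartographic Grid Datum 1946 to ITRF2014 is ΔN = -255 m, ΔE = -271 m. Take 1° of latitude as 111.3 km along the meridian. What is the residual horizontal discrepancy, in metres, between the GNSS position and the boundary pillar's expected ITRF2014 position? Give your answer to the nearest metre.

Observed coordinate differences: Δφ = -0.00236°, Δλ = -0.00464°.
Converting to metres (1° lat = 111300 m, cos φ = 0.447130): observed ΔN = -262.7 m, observed ΔE = -230.9 m.
Subtracting the expected shift leaves a residual of -262.7 − (-255) = -7.7 m north and -230.9 − (-271) = 40.1 m east.
Residual distance = √((-7.7)² + 40.1²) = 40.8 m.

41 m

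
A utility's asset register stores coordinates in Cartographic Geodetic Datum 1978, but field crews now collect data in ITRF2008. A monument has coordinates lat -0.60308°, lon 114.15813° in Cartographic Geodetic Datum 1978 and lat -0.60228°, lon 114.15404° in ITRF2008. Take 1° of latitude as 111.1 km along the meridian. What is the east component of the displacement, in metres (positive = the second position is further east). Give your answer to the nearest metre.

ΔE = -454 m

Δφ = -0.60228° − -0.60308° = +0.00080°; Δλ = 114.15404° − 114.15813° = -0.00409°.
ΔN = Δφ × 111100 = 88.9 m; ΔE = Δλ × 111100 × cos(-0.60308°) = -0.00409 × 111100 × 0.999945 = -454.4 m.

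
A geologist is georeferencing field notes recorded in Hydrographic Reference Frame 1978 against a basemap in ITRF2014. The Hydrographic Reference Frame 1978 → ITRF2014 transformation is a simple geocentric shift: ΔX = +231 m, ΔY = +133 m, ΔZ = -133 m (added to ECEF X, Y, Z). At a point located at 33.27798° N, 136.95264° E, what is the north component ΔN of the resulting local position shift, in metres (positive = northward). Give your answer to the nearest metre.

At φ = 33.27798°, λ = 136.95264°: sin φ = 0.548702, cos φ = 0.836018, sin λ = 0.682603, cos λ = -0.730790.
ΔN = −sin φ cos λ·ΔX − sin φ sin λ·ΔY + cos φ·ΔZ = −(0.548702)(-0.730790)(231) − (0.548702)(0.682603)(133) + (0.836018)(-133) = -68.38 m.

ΔN = -68 m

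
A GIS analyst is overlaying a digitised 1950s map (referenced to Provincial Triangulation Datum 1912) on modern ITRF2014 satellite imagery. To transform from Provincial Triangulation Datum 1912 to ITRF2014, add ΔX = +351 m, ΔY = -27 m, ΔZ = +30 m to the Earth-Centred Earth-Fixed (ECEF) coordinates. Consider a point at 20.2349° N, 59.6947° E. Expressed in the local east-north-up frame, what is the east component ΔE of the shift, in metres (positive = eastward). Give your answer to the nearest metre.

At φ = 20.2349°, λ = 59.6947°: sin φ = 0.345870, cos φ = 0.938283, sin λ = 0.863349, cos λ = 0.504607.
ΔE = −sin λ·ΔX + cos λ·ΔY = −(0.863349)·(351) + (0.504607)·(-27) = -316.66 m.

ΔE = -317 m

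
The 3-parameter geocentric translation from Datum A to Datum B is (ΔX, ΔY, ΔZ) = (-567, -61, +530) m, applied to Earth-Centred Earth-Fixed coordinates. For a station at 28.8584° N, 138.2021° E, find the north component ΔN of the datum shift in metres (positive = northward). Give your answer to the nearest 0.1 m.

At φ = 28.8584°, λ = 138.2021°: sin φ = 0.482647, cos φ = 0.875815, sin λ = 0.666505, cos λ = -0.745500.
ΔN = −sin φ cos λ·ΔX − sin φ sin λ·ΔY + cos φ·ΔZ = −(0.482647)(-0.745500)(-567) − (0.482647)(0.666505)(-61) + (0.875815)(530) = 279.79 m.

ΔN = 279.8 m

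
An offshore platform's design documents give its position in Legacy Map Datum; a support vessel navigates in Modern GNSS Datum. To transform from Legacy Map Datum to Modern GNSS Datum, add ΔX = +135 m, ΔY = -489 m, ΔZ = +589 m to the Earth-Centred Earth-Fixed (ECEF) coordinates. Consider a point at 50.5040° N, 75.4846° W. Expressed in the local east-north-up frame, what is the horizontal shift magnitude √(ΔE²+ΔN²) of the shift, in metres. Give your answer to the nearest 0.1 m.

18.7 m

At φ = 50.5040°, λ = -75.4846°: sin φ = 0.771669, cos φ = 0.636024, sin λ = -0.968080, cos λ = 0.250640.
ΔE = −sin λ·ΔX + cos λ·ΔY = −(-0.968080)·(135) + (0.250640)·(-489) = 8.13 m.
ΔN = −sin φ cos λ·ΔX − sin φ sin λ·ΔY + cos φ·ΔZ = −(0.771669)(0.250640)(135) − (0.771669)(-0.968080)(-489) + (0.636024)(589) = -16.79 m.
Horizontal magnitude = √(ΔE² + ΔN²) = √(8.13² + (-16.79)²) = 18.66 m.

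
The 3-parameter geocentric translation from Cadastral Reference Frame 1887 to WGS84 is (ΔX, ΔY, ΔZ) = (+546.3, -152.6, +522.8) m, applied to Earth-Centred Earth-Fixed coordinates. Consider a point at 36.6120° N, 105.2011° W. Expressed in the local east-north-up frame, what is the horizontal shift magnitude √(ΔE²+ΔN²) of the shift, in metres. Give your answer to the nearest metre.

704 m

The local east axis at (φ, λ) is (−sin λ, cos λ, 0), so ΔE = −sin(-105.2011°)·546.3 + cos(-105.2011°)·(-152.6) = 567.20 m.
The local north axis is (−sin φ cos λ, −sin φ sin λ, cos φ), giving ΔN = 85.430 − 87.825 + 419.648 = 417.25 m.
Horizontal magnitude = √(ΔE² + ΔN²) = √(567.20² + 417.25²) = 704.14 m.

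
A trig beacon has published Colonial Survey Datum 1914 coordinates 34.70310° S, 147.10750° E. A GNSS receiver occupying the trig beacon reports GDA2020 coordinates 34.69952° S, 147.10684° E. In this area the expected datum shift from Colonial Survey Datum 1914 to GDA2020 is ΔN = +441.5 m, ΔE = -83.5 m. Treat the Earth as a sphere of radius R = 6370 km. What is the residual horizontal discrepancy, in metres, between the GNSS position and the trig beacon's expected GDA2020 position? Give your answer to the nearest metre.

49 m

Observed coordinate differences: Δφ = +0.00358°, Δλ = -0.00066°.
Converting to metres (1° lat = 111177 m, cos φ = 0.822113): observed ΔN = 398.0 m, observed ΔE = -60.3 m.
Subtracting the expected shift leaves a residual of 398.0 − (441.5) = -43.5 m north and -60.3 − (-83.5) = 23.2 m east.
Residual distance = √((-43.5)² + 23.2²) = 49.3 m.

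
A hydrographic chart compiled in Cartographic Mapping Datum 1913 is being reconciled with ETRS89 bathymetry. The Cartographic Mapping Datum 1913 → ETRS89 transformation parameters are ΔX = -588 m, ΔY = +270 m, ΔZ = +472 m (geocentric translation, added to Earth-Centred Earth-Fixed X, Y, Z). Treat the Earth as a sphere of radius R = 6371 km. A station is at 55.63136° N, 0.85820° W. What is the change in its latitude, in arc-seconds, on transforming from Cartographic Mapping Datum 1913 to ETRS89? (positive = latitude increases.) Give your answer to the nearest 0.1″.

sin φ = 0.825423, cos φ = 0.564515, sin λ = -0.014978, cos λ = 0.999888.
North component: ΔN = −sin φ cos λ·ΔX − sin φ sin λ·ΔY + cos φ·ΔZ = −(0.825423)(0.999888)(-588) − (0.825423)(-0.014978)(270) + (0.564515)(472) = 755.08 m.
1° of latitude spans πR/180 = 111195 m, so Δφ = 755.08 / 111195 × 3600 = 24.446″.

Δφ = 24.4″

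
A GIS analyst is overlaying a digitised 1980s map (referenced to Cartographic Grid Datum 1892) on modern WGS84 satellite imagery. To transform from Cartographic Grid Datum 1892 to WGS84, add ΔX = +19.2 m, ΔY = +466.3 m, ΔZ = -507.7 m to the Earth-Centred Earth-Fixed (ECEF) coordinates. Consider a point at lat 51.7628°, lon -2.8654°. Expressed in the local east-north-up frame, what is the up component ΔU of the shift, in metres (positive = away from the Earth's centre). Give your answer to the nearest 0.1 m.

At φ = 51.7628°, λ = -2.8654°: sin φ = 0.785455, cos φ = 0.618918, sin λ = -0.049990, cos λ = 0.998750.
ΔU = cos φ cos λ·ΔX + cos φ sin λ·ΔY + sin φ·ΔZ = (0.618918)(0.998750)(19.2) + (0.618918)(-0.049990)(466.3) + (0.785455)(-507.7) = -401.33 m.

ΔU = -401.3 m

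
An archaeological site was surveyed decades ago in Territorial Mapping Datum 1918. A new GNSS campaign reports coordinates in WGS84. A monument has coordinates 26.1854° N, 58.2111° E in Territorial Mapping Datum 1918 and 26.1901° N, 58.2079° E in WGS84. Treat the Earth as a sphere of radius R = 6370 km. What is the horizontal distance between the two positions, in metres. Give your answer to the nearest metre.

Δφ = 26.1901° − 26.1854° = +0.0047°; Δλ = 58.2079° − 58.2111° = -0.0032°.
1° along a meridian = πR/180 = 111177 m.
ΔN = Δφ × 111177 = 522.5 m; ΔE = Δλ × 111177 × cos(26.1854°) = -0.0032 × 111177 × 0.897371 = -319.3 m.
Distance = √(ΔE² + ΔN²) = √((-319.3)² + 522.5²) = 612.3 m.

612 m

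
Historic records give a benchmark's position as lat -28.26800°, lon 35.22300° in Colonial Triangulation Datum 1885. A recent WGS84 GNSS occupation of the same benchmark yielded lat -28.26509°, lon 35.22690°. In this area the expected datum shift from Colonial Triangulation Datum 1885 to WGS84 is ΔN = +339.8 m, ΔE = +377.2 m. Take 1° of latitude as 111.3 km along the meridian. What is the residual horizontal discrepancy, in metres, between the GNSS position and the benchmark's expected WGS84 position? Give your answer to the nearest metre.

Observed coordinate differences: Δφ = +0.00291°, Δλ = +0.00390°.
Converting to metres (1° lat = 111300 m, cos φ = 0.880742): observed ΔN = 323.9 m, observed ΔE = 382.3 m.
Subtracting the expected shift leaves a residual of 323.9 − (339.8) = -15.9 m north and 382.3 − (377.2) = 5.1 m east.
Residual distance = √((-15.9)² + 5.1²) = 16.7 m.

17 m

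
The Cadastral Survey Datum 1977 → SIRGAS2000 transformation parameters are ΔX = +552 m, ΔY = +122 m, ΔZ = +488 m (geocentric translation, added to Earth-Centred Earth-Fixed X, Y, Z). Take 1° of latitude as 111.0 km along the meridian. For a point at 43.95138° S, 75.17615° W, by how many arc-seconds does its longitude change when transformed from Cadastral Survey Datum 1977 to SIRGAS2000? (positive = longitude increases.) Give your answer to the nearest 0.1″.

sin φ = -0.694048, cos φ = 0.719929, sin λ = -0.966717, cos λ = 0.255848.
East component: ΔE = −sin λ·ΔX + cos λ·ΔY = −(-0.966717)(552) + (0.255848)(122) = 564.84 m.
1° of latitude spans 111000 m; at latitude φ, 1° of longitude spans that × cos φ = 79912.1 m, so Δλ = 564.84 / 79912.1 × 3600 = 25.446″.

Δλ = 25.4″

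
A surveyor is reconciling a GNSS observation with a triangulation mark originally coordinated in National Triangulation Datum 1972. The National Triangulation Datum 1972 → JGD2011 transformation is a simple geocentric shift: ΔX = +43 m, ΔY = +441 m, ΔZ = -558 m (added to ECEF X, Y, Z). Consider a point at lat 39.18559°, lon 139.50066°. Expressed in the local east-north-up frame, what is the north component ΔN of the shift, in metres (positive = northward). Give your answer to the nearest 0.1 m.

ΔN = -592.8 m

The local north axis is (−sin φ cos λ, −sin φ sin λ, cos φ), giving ΔN = 20.660 − 180.959 − 432.508 = -592.81 m.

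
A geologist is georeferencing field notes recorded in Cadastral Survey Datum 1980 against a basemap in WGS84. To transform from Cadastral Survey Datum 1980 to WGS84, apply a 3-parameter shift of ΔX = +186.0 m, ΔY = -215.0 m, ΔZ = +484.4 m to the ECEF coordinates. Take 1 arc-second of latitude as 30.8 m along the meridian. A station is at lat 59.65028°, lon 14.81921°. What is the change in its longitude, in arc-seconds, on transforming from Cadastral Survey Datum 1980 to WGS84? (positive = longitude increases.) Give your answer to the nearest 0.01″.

Δλ = -16.41″

sin φ = 0.862957, cos φ = 0.505277, sin λ = 0.255770, cos λ = 0.966738.
East component: ΔE = −sin λ·ΔX + cos λ·ΔY = −(0.255770)(186.0) + (0.966738)(-215.0) = -255.42 m.
1° of latitude spans 3600 × 30.80 = 110880 m; at latitude φ, 1° of longitude spans that × cos φ = 56025.1 m, so Δλ = -255.42 / 56025.1 × 3600 = -16.413″.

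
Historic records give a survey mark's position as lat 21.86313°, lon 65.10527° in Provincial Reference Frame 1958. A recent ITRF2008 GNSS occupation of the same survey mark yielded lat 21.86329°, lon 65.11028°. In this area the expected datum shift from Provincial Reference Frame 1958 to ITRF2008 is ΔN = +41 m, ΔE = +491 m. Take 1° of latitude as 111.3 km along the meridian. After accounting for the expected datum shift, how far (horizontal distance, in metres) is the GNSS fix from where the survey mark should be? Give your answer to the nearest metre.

35 m

Observed coordinate differences: Δφ = +0.00016°, Δλ = +0.00501°.
Converting to metres (1° lat = 111300 m, cos φ = 0.928076): observed ΔN = 17.8 m, observed ΔE = 517.5 m.
Subtracting the expected shift leaves a residual of 17.8 − (41) = -23.2 m north and 517.5 − (491) = 26.5 m east.
Residual distance = √((-23.2)² + 26.5²) = 35.2 m.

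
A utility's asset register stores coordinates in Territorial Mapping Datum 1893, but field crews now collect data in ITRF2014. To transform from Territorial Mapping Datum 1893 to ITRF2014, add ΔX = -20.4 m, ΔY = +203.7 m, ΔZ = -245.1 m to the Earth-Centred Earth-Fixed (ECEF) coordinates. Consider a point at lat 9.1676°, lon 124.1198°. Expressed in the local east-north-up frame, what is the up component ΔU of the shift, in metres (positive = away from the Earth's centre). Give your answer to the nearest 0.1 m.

The local up (radial) axis is (cos φ cos λ, cos φ sin λ, sin φ), giving ΔU = 11.297 + 166.482 − 39.050 = 138.73 m.

ΔU = 138.7 m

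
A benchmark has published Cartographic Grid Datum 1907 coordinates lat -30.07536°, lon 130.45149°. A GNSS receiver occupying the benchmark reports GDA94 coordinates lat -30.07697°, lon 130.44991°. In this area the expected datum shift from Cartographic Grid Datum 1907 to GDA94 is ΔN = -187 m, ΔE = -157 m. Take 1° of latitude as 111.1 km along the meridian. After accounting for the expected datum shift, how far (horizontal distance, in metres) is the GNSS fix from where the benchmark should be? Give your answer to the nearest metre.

Observed coordinate differences: Δφ = -0.00161°, Δλ = -0.00158°.
Converting to metres (1° lat = 111100 m, cos φ = 0.865367): observed ΔN = -178.9 m, observed ΔE = -151.9 m.
Subtracting the expected shift leaves a residual of -178.9 − (-187) = 8.1 m north and -151.9 − (-157) = 5.1 m east.
Residual distance = √(8.1² + 5.1²) = 9.6 m.

10 m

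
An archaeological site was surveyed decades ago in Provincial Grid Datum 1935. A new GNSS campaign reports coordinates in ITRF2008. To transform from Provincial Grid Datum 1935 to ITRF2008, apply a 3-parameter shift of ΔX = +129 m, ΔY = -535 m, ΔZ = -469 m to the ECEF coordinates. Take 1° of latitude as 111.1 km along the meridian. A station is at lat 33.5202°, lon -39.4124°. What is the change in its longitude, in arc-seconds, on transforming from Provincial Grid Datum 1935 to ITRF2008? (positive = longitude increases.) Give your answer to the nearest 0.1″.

Δλ = -12.9″

sin φ = 0.552231, cos φ = 0.833691, sin λ = -0.634898, cos λ = 0.772596.
East component: ΔE = −sin λ·ΔX + cos λ·ΔY = −(-0.634898)(129) + (0.772596)(-535) = -331.44 m.
1° of latitude spans 111100 m; at latitude φ, 1° of longitude spans that × cos φ = 92623.1 m, so Δλ = -331.44 / 92623.1 × 3600 = -12.882″.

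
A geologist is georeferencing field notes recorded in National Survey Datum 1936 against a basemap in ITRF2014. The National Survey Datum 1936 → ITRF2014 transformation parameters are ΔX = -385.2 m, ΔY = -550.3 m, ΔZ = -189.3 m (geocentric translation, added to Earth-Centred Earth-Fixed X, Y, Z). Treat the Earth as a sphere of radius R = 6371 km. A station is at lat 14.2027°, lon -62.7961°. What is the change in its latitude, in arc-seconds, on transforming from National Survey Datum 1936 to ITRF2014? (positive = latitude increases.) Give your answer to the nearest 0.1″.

Δφ = -8.4″

sin φ = 0.245353, cos φ = 0.969434, sin λ = -0.889385, cos λ = 0.457158.
North component: ΔN = −sin φ cos λ·ΔX − sin φ sin λ·ΔY + cos φ·ΔZ = −(0.245353)(0.457158)(-385.2) − (0.245353)(-0.889385)(-550.3) + (0.969434)(-189.3) = -260.39 m.
1° of latitude spans πR/180 = 111195 m, so Δφ = -260.39 / 111195 × 3600 = -8.430″.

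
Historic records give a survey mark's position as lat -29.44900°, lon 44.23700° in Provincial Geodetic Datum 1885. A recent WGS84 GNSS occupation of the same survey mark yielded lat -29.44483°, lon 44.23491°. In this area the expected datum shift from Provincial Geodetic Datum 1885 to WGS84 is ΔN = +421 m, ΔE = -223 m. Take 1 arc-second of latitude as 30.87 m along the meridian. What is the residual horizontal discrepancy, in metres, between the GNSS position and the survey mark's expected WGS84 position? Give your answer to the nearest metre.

Observed coordinate differences: Δφ = +0.00417°, Δλ = -0.00209°.
Converting to metres (1° lat = 111132 m, cos φ = 0.870794): observed ΔN = 463.4 m, observed ΔE = -202.3 m.
Subtracting the expected shift leaves a residual of 463.4 − (421) = 42.4 m north and -202.3 − (-223) = 20.7 m east.
Residual distance = √(42.4² + 20.7²) = 47.2 m.

47 m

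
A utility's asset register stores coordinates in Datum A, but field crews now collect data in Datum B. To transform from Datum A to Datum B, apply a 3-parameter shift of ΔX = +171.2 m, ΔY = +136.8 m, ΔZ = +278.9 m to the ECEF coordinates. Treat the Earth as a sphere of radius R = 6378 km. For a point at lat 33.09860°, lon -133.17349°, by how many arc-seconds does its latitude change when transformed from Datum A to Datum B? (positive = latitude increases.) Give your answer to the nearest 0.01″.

Δφ = 11.39″

sin φ = 0.546081, cos φ = 0.837732, sin λ = -0.729285, cos λ = -0.684210.
North component: ΔN = −sin φ cos λ·ΔX − sin φ sin λ·ΔY + cos φ·ΔZ = −(0.546081)(-0.684210)(171.2) − (0.546081)(-0.729285)(136.8) + (0.837732)(278.9) = 352.09 m.
1° of latitude spans πR/180 = 111317 m, so Δφ = 352.09 / 111317 × 3600 = 11.387″.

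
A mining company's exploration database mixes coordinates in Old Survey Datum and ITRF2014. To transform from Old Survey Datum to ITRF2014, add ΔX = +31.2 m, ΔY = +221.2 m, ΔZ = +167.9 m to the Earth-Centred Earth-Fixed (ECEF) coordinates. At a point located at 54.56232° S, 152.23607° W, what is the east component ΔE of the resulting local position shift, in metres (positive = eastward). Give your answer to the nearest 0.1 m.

ΔE = -181.2 m

At φ = -54.56232°, λ = -152.23607°: sin φ = -0.814747, cos φ = 0.579817, sin λ = -0.465830, cos λ = -0.884874.
ΔE = −sin λ·ΔX + cos λ·ΔY = −(-0.465830)·(31.2) + (-0.884874)·(221.2) = -181.20 m.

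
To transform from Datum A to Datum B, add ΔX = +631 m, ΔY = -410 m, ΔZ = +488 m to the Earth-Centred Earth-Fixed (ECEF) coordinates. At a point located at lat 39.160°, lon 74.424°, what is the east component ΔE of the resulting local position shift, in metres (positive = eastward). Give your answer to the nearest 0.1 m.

The local east axis at (φ, λ) is (−sin λ, cos λ, 0), so ΔE = −sin(74.424°)·631 + cos(74.424°)·(-410) = -717.92 m.

ΔE = -717.9 m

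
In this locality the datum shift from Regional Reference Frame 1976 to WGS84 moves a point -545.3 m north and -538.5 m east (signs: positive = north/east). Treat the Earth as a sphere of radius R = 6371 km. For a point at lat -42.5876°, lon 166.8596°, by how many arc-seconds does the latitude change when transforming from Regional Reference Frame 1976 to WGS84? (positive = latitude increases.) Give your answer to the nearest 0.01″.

Δφ = -17.65″

On a sphere of radius R, 1 rad of latitude = R, so Δφ = ΔN / R = -545.3 / 6371000 = -8.5591e-05 rad = -17.654″.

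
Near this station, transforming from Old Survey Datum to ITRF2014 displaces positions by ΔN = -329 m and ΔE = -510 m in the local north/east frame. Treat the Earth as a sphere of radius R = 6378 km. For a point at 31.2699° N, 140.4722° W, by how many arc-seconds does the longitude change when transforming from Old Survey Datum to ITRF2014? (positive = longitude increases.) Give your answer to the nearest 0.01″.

At latitude 31.2699°, cos φ = 0.854732.
One radian of longitude at latitude φ spans R cos φ, so Δλ = ΔE / (R cos φ) = -510.0 / (6378000 × 0.854732) = -9.3553e-05 rad = -19.297″.

Δλ = -19.30″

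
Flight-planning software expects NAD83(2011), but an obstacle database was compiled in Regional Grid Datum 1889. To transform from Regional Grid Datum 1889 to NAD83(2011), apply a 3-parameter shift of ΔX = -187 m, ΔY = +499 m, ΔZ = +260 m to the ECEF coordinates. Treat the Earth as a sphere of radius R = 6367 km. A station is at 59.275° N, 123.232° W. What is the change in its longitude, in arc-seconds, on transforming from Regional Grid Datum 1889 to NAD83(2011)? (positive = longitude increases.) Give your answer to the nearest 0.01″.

sin φ = 0.859629, cos φ = 0.510918, sin λ = -0.836458, cos λ = -0.548030.
East component: ΔE = −sin λ·ΔX + cos λ·ΔY = −(-0.836458)(-187) + (-0.548030)(499) = -429.88 m.
1° of latitude spans πR/180 = 111125 m; at latitude φ, 1° of longitude spans that × cos φ = 56775.8 m, so Δλ = -429.88 / 56775.8 × 3600 = -27.258″.

Δλ = -27.26″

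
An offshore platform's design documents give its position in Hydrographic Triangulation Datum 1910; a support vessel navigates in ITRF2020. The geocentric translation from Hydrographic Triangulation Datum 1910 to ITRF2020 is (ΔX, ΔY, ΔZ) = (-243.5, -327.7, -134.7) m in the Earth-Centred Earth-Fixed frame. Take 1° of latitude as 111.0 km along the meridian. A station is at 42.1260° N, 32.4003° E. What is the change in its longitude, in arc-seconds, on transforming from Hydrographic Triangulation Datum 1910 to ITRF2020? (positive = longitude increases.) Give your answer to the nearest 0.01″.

Δλ = -6.39″

sin φ = 0.670763, cos φ = 0.741672, sin λ = 0.535831, cos λ = 0.844325.
East component: ΔE = −sin λ·ΔX + cos λ·ΔY = −(0.535831)(-243.5) + (0.844325)(-327.7) = -146.21 m.
1° of latitude spans 111000 m; at latitude φ, 1° of longitude spans that × cos φ = 82325.5 m, so Δλ = -146.21 / 82325.5 × 3600 = -6.394″.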